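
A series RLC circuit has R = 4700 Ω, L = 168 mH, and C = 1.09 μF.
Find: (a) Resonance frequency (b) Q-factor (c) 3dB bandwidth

Step 1 — Resonance: ω₀ = 1/√(LC) = 1/√(0.168·1.09e-06) = 2337 rad/s.
Step 2 — f₀ = ω₀/(2π) = 371.9 Hz.
Step 3 — Series Q: Q = ω₀L/R = 2337·0.168/4700 = 0.08353.
Step 4 — Bandwidth: Δω = ω₀/Q = 2.798e+04 rad/s; BW = Δω/(2π) = 4453 Hz.

(a) f₀ = 371.9 Hz  (b) Q = 0.08353  (c) BW = 4453 Hz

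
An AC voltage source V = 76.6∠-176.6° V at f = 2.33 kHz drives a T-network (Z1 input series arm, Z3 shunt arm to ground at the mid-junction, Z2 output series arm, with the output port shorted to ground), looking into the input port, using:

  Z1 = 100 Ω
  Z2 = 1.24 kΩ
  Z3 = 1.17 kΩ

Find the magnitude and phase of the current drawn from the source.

Step 1 — Angular frequency: ω = 2π·f = 2π·2330 = 1.464e+04 rad/s.
Step 2 — Component impedances:
  Z1: Z = R = 100 Ω
  Z2: Z = R = 1240 Ω
  Z3: Z = R = 1170 Ω
Step 3 — With the output port shorted to ground, the output series arm Z2 runs from the junction to ground; the shunt arm Z3 also runs from the junction to ground. They appear in parallel: Z3 || Z2 = 602 Ω.
Step 4 — Series with input arm Z1: Z_in = Z1 + (Z3 || Z2) = 702 Ω = 702∠0.0° Ω.
Step 5 — Source phasor: V = 76.6∠-176.6° V = -76.47 - j4.543 V.
Step 6 — Ohm's law: I = V / Z_total = (-76.47 - j4.543) / (702) = -0.1089 - j0.006471 A.
Step 7 — Convert to polar: |I| = 0.1091 A, ∠I = -176.6°.

I = 0.1091∠-176.6° A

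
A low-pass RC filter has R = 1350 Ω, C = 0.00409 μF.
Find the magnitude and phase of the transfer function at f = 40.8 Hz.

Step 1 — Angular frequency: ω = 2π·40.8 = 256.4 rad/s.
Step 2 — Transfer function: H(jω) = 1/(1 + jωRC).
Step 3 — Denominator: 1 + jωRC = 1 + j·256.4·1350·4.09e-09 = 1 + j0.001415.
Step 4 — H = 1 - j0.001415.
Step 5 — Magnitude: |H| = 1 (-0.0 dB); phase: φ = -0.1°.

|H| = 1 (-0.0 dB), φ = -0.1°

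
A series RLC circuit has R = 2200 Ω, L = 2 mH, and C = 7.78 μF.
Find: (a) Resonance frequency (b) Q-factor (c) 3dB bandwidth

Step 1 — Resonance: ω₀ = 1/√(LC) = 1/√(0.002·7.78e-06) = 8017 rad/s.
Step 2 — f₀ = ω₀/(2π) = 1276 Hz.
Step 3 — Series Q: Q = ω₀L/R = 8017·0.002/2200 = 0.007288.
Step 4 — Bandwidth: Δω = ω₀/Q = 1.1e+06 rad/s; BW = Δω/(2π) = 1.751e+05 Hz.

(a) f₀ = 1276 Hz  (b) Q = 0.007288  (c) BW = 1.751e+05 Hz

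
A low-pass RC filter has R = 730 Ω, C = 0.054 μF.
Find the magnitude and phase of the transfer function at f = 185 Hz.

Step 1 — Angular frequency: ω = 2π·185 = 1162 rad/s.
Step 2 — Transfer function: H(jω) = 1/(1 + jωRC).
Step 3 — Denominator: 1 + jωRC = 1 + j·1162·730·5.4e-08 = 1 + j0.04582.
Step 4 — H = 0.9979 - j0.04573.
Step 5 — Magnitude: |H| = 0.999 (-0.0 dB); phase: φ = -2.6°.

|H| = 0.999 (-0.0 dB), φ = -2.6°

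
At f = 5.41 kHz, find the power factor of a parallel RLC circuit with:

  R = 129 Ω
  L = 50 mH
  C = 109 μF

Step 1 — Angular frequency: ω = 2π·f = 2π·5410 = 3.399e+04 rad/s.
Step 2 — Component impedances:
  R: Z = R = 129 Ω
  L: Z = jωL = j·3.399e+04·0.05 = 0 + j1700 Ω
  C: Z = 1/(jωC) = -j/(ω·C) = 0 - j0.2699 Ω
Step 3 — Parallel combination: 1/Z_total = 1/R + 1/L + 1/C; Z_total = 0.0005649 - j0.2699 Ω = 0.2699∠-89.9° Ω.
Step 4 — Power factor: PF = cos(φ) = Re(Z)/|Z| = 0.0005649/0.2699 = 0.002093.
Step 5 — Type: Im(Z) = -0.2699 ⇒ leading (phase φ = -89.9°).

PF = 0.002093 (leading, φ = -89.9°)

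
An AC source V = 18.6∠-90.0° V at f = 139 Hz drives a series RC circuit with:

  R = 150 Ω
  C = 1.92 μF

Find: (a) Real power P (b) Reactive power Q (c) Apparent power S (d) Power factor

Step 1 — Angular frequency: ω = 2π·f = 2π·139 = 873.4 rad/s.
Step 2 — Component impedances:
  R: Z = R = 150 Ω
  C: Z = 1/(jωC) = -j/(ω·C) = 0 - j596.4 Ω
Step 3 — Series combination: Z_total = R + C = 150 - j596.4 Ω = 614.9∠-75.9° Ω.
Step 4 — Source phasor: V = 18.6∠-90.0° V = 0 - j18.6 V.
Step 5 — Current: I = V / Z = 0.02933 - j0.007378 A = 0.03025∠-14.1° A.
Step 6 — Complex power: S = V·I* = 0.1372 - j0.5456 VA.
Step 7 — Real power: P = Re(S) = 0.1372 W.
Step 8 — Reactive power: Q = Im(S) = -0.5456 VAR.
Step 9 — Apparent power: |S| = 0.5626 VA.
Step 10 — Power factor: PF = P/|S| = 0.2439 (leading).

(a) P = 0.1372 W  (b) Q = -0.5456 VAR  (c) S = 0.5626 VA  (d) PF = 0.2439 (leading)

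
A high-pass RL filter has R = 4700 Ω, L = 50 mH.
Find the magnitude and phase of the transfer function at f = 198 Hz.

Step 1 — Angular frequency: ω = 2π·198 = 1244 rad/s.
Step 2 — Transfer function: H(jω) = jωL/(R + jωL).
Step 3 — Numerator jωL = j·62.2; denominator R + jωL = 4700 + j62.2.
Step 4 — H = 0.0001751 + j0.01323.
Step 5 — Magnitude: |H| = 0.01323 (-37.6 dB); phase: φ = 89.2°.

|H| = 0.01323 (-37.6 dB), φ = 89.2°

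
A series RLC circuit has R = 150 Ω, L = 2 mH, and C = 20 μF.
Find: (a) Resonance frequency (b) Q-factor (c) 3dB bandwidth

Step 1 — Resonance condition Im(Z)=0 gives ω₀ = 1/√(LC).
Step 2 — ω₀ = 1/√(0.002·2e-05) = 5000 rad/s.
Step 3 — f₀ = ω₀/(2π) = 795.8 Hz.
Step 4 — Series Q: Q = ω₀L/R = 5000·0.002/150 = 0.06667.
Step 5 — 3dB bandwidth: Δω = ω₀/Q = 7.5e+04 rad/s; BW = Δω/(2π) = 1.194e+04 Hz.

(a) f₀ = 795.8 Hz  (b) Q = 0.06667  (c) BW = 1.194e+04 Hz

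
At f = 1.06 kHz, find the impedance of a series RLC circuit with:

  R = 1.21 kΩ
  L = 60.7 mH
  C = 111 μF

Step 1 — Angular frequency: ω = 2π·f = 2π·1060 = 6660 rad/s.
Step 2 — Component impedances:
  R: Z = R = 1210 Ω
  L: Z = jωL = j·6660·0.0607 = 0 + j404.3 Ω
  C: Z = 1/(jωC) = -j/(ω·C) = 0 - j1.353 Ω
Step 3 — Series combination: Z_total = R + L + C = 1210 + j402.9 Ω = 1275∠18.4° Ω.

Z = 1210 + j402.9 Ω = 1275∠18.4° Ω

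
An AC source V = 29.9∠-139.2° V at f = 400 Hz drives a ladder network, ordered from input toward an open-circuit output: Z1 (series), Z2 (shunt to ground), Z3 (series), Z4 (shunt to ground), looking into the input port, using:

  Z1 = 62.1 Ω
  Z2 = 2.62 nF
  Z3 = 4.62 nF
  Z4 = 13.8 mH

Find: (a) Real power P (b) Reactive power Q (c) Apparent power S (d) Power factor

Step 1 — Angular frequency: ω = 2π·f = 2π·400 = 2513 rad/s.
Step 2 — Component impedances:
  Z1: Z = R = 62.1 Ω
  Z2: Z = 1/(jωC) = -j/(ω·C) = 0 - j1.519e+05 Ω
  Z3: Z = 1/(jωC) = -j/(ω·C) = 0 - j8.612e+04 Ω
  Z4: Z = jωL = j·2513·0.0138 = 0 + j34.68 Ω
Step 3 — Ladder network (open output): work backward from the far end, alternating series and parallel combinations. Z_in = 62.1 - j5.494e+04 Ω = 5.494e+04∠-89.9° Ω.
Step 4 — Source phasor: V = 29.9∠-139.2° V = -22.63 - j19.54 V.
Step 5 — Current: I = V / Z = 0.0003551 - j0.0004124 A = 0.0005442∠-49.3° A.
Step 6 — Complex power: S = V·I* = 1.839e-05 - j0.01627 VA.
Step 7 — Real power: P = Re(S) = 1.839e-05 W.
Step 8 — Reactive power: Q = Im(S) = -0.01627 VAR.
Step 9 — Apparent power: |S| = 0.01627 VA.
Step 10 — Power factor: PF = P/|S| = 0.00113 (leading).

(a) P = 1.839e-05 W  (b) Q = -0.01627 VAR  (c) S = 0.01627 VA  (d) PF = 0.00113 (leading)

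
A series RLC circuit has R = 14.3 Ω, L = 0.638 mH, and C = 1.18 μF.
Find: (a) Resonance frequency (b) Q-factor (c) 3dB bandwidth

Step 1 — Resonance: ω₀ = 1/√(LC) = 1/√(0.000638·1.18e-06) = 3.645e+04 rad/s.
Step 2 — f₀ = ω₀/(2π) = 5801 Hz.
Step 3 — Series Q: Q = ω₀L/R = 3.645e+04·0.000638/14.3 = 1.626.
Step 4 — Bandwidth: Δω = ω₀/Q = 2.241e+04 rad/s; BW = Δω/(2π) = 3567 Hz.

(a) f₀ = 5801 Hz  (b) Q = 1.626  (c) BW = 3567 Hz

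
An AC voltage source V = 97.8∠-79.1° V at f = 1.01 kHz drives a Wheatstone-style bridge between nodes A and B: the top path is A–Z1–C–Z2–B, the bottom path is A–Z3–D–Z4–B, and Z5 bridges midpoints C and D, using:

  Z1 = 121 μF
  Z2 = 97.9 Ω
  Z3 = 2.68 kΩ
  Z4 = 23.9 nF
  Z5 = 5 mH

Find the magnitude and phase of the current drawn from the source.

Step 1 — Angular frequency: ω = 2π·f = 2π·1010 = 6346 rad/s.
Step 2 — Component impedances:
  Z1: Z = 1/(jωC) = -j/(ω·C) = 0 - j1.302 Ω
  Z2: Z = R = 97.9 Ω
  Z3: Z = R = 2680 Ω
  Z4: Z = 1/(jωC) = -j/(ω·C) = 0 - j6593 Ω
  Z5: Z = jωL = j·6346·0.005 = 0 + j31.73 Ω
Step 3 — Bridge requires nodal analysis (the Z5 bridge couples midpoints C and D, so the two paths cannot be reduced to a simple series/parallel combination). Setting node B to ground and injecting 1 A at node A, the 3-node admittance system at A, C, D solves to V_A = Z_AB = 97.88 - j2.763 Ω = 97.92∠-1.6° Ω.
Step 4 — Source phasor: V = 97.8∠-79.1° V = 18.49 - j96.04 V.
Step 5 — Ohm's law: I = V / Z_total = (18.49 - j96.04) / (97.88 - j2.763) = 0.2165 - j0.9751 A.
Step 6 — Convert to polar: |I| = 0.9988 A, ∠I = -77.5°.

I = 0.9988∠-77.5° A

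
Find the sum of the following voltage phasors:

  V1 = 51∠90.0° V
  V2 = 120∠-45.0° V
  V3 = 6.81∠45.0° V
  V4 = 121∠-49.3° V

Step 1 — Convert each phasor to rectangular form:
  V1 = 51·(cos(90.0°) + j·sin(90.0°)) = 0 + j51 V
  V2 = 120·(cos(-45.0°) + j·sin(-45.0°)) = 84.85 - j84.85 V
  V3 = 6.81·(cos(45.0°) + j·sin(45.0°)) = 4.815 + j4.815 V
  V4 = 121·(cos(-49.3°) + j·sin(-49.3°)) = 78.9 - j91.73 V
Step 2 — Sum components: V_total = 168.6 - j120.8 V.
Step 3 — Convert to polar: |V_total| = 207.4 V, ∠V_total = -35.6°.

V_total = 207.4∠-35.6° V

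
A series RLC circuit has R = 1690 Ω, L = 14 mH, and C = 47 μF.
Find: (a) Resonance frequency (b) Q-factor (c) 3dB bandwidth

Step 1 — Resonance: ω₀ = 1/√(LC) = 1/√(0.014·4.7e-05) = 1233 rad/s.
Step 2 — f₀ = ω₀/(2π) = 196.2 Hz.
Step 3 — Series Q: Q = ω₀L/R = 1233·0.014/1690 = 0.01021.
Step 4 — Bandwidth: Δω = ω₀/Q = 1.207e+05 rad/s; BW = Δω/(2π) = 1.921e+04 Hz.

(a) f₀ = 196.2 Hz  (b) Q = 0.01021  (c) BW = 1.921e+04 Hz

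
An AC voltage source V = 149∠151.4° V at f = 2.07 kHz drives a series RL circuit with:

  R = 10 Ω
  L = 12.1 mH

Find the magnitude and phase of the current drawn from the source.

Step 1 — Angular frequency: ω = 2π·f = 2π·2070 = 1.301e+04 rad/s.
Step 2 — Component impedances:
  R: Z = R = 10 Ω
  L: Z = jωL = j·1.301e+04·0.0121 = 0 + j157.4 Ω
Step 3 — Series combination: Z_total = R + L = 10 + j157.4 Ω = 157.7∠86.4° Ω.
Step 4 — Source phasor: V = 149∠151.4° V = -130.8 + j71.33 V.
Step 5 — Ohm's law: I = V / Z_total = (-130.8 + j71.33) / (10 + j157.4) = 0.3988 + j0.8566 A.
Step 6 — Convert to polar: |I| = 0.9449 A, ∠I = 65.0°.

I = 0.9449∠65.0° A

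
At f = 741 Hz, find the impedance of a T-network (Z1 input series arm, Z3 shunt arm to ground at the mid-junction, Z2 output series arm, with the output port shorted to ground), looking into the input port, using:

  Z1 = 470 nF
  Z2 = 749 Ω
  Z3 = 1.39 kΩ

Step 1 — Angular frequency: ω = 2π·f = 2π·741 = 4656 rad/s.
Step 2 — Component impedances:
  Z1: Z = 1/(jωC) = -j/(ω·C) = 0 - j457 Ω
  Z2: Z = R = 749 Ω
  Z3: Z = R = 1390 Ω
Step 3 — With the output port shorted to ground, the output series arm Z2 runs from the junction to ground; the shunt arm Z3 also runs from the junction to ground. They appear in parallel: Z3 || Z2 = 486.7 Ω.
Step 4 — Series with input arm Z1: Z_in = Z1 + (Z3 || Z2) = 486.7 - j457 Ω = 667.6∠-43.2° Ω.

Z = 486.7 - j457 Ω = 667.6∠-43.2° Ω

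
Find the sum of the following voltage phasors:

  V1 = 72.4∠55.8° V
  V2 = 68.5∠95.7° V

Step 1 — Convert each phasor to rectangular form:
  V1 = 72.4·(cos(55.8°) + j·sin(55.8°)) = 40.69 + j59.88 V
  V2 = 68.5·(cos(95.7°) + j·sin(95.7°)) = -6.803 + j68.16 V
Step 2 — Sum components: V_total = 33.89 + j128 V.
Step 3 — Convert to polar: |V_total| = 132.5 V, ∠V_total = 75.2°.

V_total = 132.5∠75.2° V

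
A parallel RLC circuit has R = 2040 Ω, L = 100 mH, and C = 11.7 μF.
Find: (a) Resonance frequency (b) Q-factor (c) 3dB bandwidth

Step 1 — Resonance: ω₀ = 1/√(LC) = 1/√(0.1·1.17e-05) = 924.5 rad/s.
Step 2 — f₀ = ω₀/(2π) = 147.1 Hz.
Step 3 — Parallel Q: Q = R/(ω₀L) = 2040/(924.5·0.1) = 22.07.
Step 4 — Bandwidth: Δω = ω₀/Q = 41.9 rad/s; BW = Δω/(2π) = 6.668 Hz.

(a) f₀ = 147.1 Hz  (b) Q = 22.07  (c) BW = 6.668 Hz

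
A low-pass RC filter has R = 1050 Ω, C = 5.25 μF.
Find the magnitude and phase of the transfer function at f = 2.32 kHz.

Step 1 — Angular frequency: ω = 2π·2320 = 1.458e+04 rad/s.
Step 2 — Transfer function: H(jω) = 1/(1 + jωRC).
Step 3 — Denominator: 1 + jωRC = 1 + j·1.458e+04·1050·5.25e-06 = 1 + j80.36.
Step 4 — H = 0.0001548 - j0.01244.
Step 5 — Magnitude: |H| = 0.01244 (-38.1 dB); phase: φ = -89.3°.

|H| = 0.01244 (-38.1 dB), φ = -89.3°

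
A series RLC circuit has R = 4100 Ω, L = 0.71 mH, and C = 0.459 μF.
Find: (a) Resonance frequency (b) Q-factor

Step 1 — Resonance condition Im(Z)=0 gives ω₀ = 1/√(LC).
Step 2 — ω₀ = 1/√(0.00071·4.59e-07) = 5.539e+04 rad/s.
Step 3 — f₀ = ω₀/(2π) = 8816 Hz.
Step 4 — Series Q: Q = ω₀L/R = 5.539e+04·0.00071/4100 = 0.009593.

(a) f₀ = 8816 Hz  (b) Q = 0.009593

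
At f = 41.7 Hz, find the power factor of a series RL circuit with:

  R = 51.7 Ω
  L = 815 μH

Step 1 — Angular frequency: ω = 2π·f = 2π·41.7 = 262 rad/s.
Step 2 — Component impedances:
  R: Z = R = 51.7 Ω
  L: Z = jωL = j·262·0.000815 = 0 + j0.2135 Ω
Step 3 — Series combination: Z_total = R + L = 51.7 + j0.2135 Ω = 51.7∠0.2° Ω.
Step 4 — Power factor: PF = cos(φ) = Re(Z)/|Z| = 51.7/51.7 = 1.
Step 5 — Type: Im(Z) = 0.2135 ⇒ lagging (phase φ = 0.2°).

PF = 1 (lagging, φ = 0.2°)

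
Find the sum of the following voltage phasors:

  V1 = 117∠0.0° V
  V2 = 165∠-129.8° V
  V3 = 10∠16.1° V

Step 1 — Convert each phasor to rectangular form:
  V1 = 117·(cos(0.0°) + j·sin(0.0°)) = 117 V
  V2 = 165·(cos(-129.8°) + j·sin(-129.8°)) = -105.6 - j126.8 V
  V3 = 10·(cos(16.1°) + j·sin(16.1°)) = 9.608 + j2.773 V
Step 2 — Sum components: V_total = 20.99 - j124 V.
Step 3 — Convert to polar: |V_total| = 125.8 V, ∠V_total = -80.4°.

V_total = 125.8∠-80.4° V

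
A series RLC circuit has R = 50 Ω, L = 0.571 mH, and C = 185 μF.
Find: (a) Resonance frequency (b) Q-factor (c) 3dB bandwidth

Step 1 — Resonance: ω₀ = 1/√(LC) = 1/√(0.000571·0.000185) = 3077 rad/s.
Step 2 — f₀ = ω₀/(2π) = 489.7 Hz.
Step 3 — Series Q: Q = ω₀L/R = 3077·0.000571/50 = 0.03514.
Step 4 — Bandwidth: Δω = ω₀/Q = 8.757e+04 rad/s; BW = Δω/(2π) = 1.394e+04 Hz.

(a) f₀ = 489.7 Hz  (b) Q = 0.03514  (c) BW = 1.394e+04 Hz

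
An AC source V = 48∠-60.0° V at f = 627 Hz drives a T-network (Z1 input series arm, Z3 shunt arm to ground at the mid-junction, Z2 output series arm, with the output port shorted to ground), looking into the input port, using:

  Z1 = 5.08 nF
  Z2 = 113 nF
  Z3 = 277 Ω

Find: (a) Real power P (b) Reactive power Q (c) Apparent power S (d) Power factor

Step 1 — Angular frequency: ω = 2π·f = 2π·627 = 3940 rad/s.
Step 2 — Component impedances:
  Z1: Z = 1/(jωC) = -j/(ω·C) = 0 - j4.997e+04 Ω
  Z2: Z = 1/(jωC) = -j/(ω·C) = 0 - j2246 Ω
  Z3: Z = R = 277 Ω
Step 3 — With the output port shorted to ground, the output series arm Z2 runs from the junction to ground; the shunt arm Z3 also runs from the junction to ground. They appear in parallel: Z3 || Z2 = 272.9 - j33.65 Ω.
Step 4 — Series with input arm Z1: Z_in = Z1 + (Z3 || Z2) = 272.9 - j5e+04 Ω = 5e+04∠-89.7° Ω.
Step 5 — Source phasor: V = 48∠-60.0° V = 24 - j41.57 V.
Step 6 — Current: I = V / Z = 0.000834 + j0.0004754 A = 0.00096∠29.7° A.
Step 7 — Complex power: S = V·I* = 0.0002514 - j0.04608 VA.
Step 8 — Real power: P = Re(S) = 0.0002514 W.
Step 9 — Reactive power: Q = Im(S) = -0.04608 VAR.
Step 10 — Apparent power: |S| = 0.04608 VA.
Step 11 — Power factor: PF = P/|S| = 0.005457 (leading).

(a) P = 0.0002514 W  (b) Q = -0.04608 VAR  (c) S = 0.04608 VA  (d) PF = 0.005457 (leading)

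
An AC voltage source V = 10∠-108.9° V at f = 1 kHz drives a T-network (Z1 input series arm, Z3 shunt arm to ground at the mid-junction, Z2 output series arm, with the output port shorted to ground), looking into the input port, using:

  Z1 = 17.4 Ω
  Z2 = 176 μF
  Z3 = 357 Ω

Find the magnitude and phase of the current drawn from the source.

Step 1 — Angular frequency: ω = 2π·f = 2π·1000 = 6283 rad/s.
Step 2 — Component impedances:
  Z1: Z = R = 17.4 Ω
  Z2: Z = 1/(jωC) = -j/(ω·C) = 0 - j0.9043 Ω
  Z3: Z = R = 357 Ω
Step 3 — With the output port shorted to ground, the output series arm Z2 runs from the junction to ground; the shunt arm Z3 also runs from the junction to ground. They appear in parallel: Z3 || Z2 = 0.002291 - j0.9043 Ω.
Step 4 — Series with input arm Z1: Z_in = Z1 + (Z3 || Z2) = 17.4 - j0.9043 Ω = 17.43∠-3.0° Ω.
Step 5 — Source phasor: V = 10∠-108.9° V = -3.239 - j9.461 V.
Step 6 — Ohm's law: I = V / Z_total = (-3.239 - j9.461) / (17.4 - j0.9043) = -0.1575 - j0.5518 A.
Step 7 — Convert to polar: |I| = 0.5739 A, ∠I = -105.9°.

I = 0.5739∠-105.9° A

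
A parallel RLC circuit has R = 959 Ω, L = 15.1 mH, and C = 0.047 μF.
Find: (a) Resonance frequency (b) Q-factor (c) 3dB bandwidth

Step 1 — Resonance: ω₀ = 1/√(LC) = 1/√(0.0151·4.7e-08) = 3.754e+04 rad/s.
Step 2 — f₀ = ω₀/(2π) = 5974 Hz.
Step 3 — Parallel Q: Q = R/(ω₀L) = 959/(3.754e+04·0.0151) = 1.692.
Step 4 — Bandwidth: Δω = ω₀/Q = 2.219e+04 rad/s; BW = Δω/(2π) = 3531 Hz.

(a) f₀ = 5974 Hz  (b) Q = 1.692  (c) BW = 3531 Hz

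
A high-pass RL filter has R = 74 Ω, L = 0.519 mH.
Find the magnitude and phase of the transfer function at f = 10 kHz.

Step 1 — Angular frequency: ω = 2π·1e+04 = 6.283e+04 rad/s.
Step 2 — Transfer function: H(jω) = jωL/(R + jωL).
Step 3 — Numerator jωL = j·32.61; denominator R + jωL = 74 + j32.61.
Step 4 — H = 0.1626 + j0.369.
Step 5 — Magnitude: |H| = 0.4033 (-7.9 dB); phase: φ = 66.2°.

|H| = 0.4033 (-7.9 dB), φ = 66.2°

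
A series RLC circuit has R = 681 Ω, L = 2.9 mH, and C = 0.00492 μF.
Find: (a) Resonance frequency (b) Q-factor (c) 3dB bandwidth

Step 1 — Resonance: ω₀ = 1/√(LC) = 1/√(0.0029·4.92e-09) = 2.647e+05 rad/s.
Step 2 — f₀ = ω₀/(2π) = 4.213e+04 Hz.
Step 3 — Series Q: Q = ω₀L/R = 2.647e+05·0.0029/681 = 1.127.
Step 4 — Bandwidth: Δω = ω₀/Q = 2.348e+05 rad/s; BW = Δω/(2π) = 3.737e+04 Hz.

(a) f₀ = 4.213e+04 Hz  (b) Q = 1.127  (c) BW = 3.737e+04 Hz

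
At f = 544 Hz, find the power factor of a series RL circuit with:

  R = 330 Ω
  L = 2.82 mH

Step 1 — Angular frequency: ω = 2π·f = 2π·544 = 3418 rad/s.
Step 2 — Component impedances:
  R: Z = R = 330 Ω
  L: Z = jωL = j·3418·0.00282 = 0 + j9.639 Ω
Step 3 — Series combination: Z_total = R + L = 330 + j9.639 Ω = 330.1∠1.7° Ω.
Step 4 — Power factor: PF = cos(φ) = Re(Z)/|Z| = 330/330.14 = 0.9996.
Step 5 — Type: Im(Z) = 9.639 ⇒ lagging (phase φ = 1.7°).

PF = 0.9996 (lagging, φ = 1.7°)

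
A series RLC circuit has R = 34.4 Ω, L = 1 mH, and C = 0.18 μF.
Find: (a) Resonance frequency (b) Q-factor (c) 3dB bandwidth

Step 1 — Resonance: ω₀ = 1/√(LC) = 1/√(0.001·1.8e-07) = 7.454e+04 rad/s.
Step 2 — f₀ = ω₀/(2π) = 1.186e+04 Hz.
Step 3 — Series Q: Q = ω₀L/R = 7.454e+04·0.001/34.4 = 2.167.
Step 4 — Bandwidth: Δω = ω₀/Q = 3.44e+04 rad/s; BW = Δω/(2π) = 5475 Hz.

(a) f₀ = 1.186e+04 Hz  (b) Q = 2.167  (c) BW = 5475 Hz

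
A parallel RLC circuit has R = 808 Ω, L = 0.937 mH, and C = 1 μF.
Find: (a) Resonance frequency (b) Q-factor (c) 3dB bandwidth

Step 1 — Resonance: ω₀ = 1/√(LC) = 1/√(0.000937·1e-06) = 3.267e+04 rad/s.
Step 2 — f₀ = ω₀/(2π) = 5199 Hz.
Step 3 — Parallel Q: Q = R/(ω₀L) = 808/(3.267e+04·0.000937) = 26.4.
Step 4 — Bandwidth: Δω = ω₀/Q = 1238 rad/s; BW = Δω/(2π) = 197 Hz.

(a) f₀ = 5199 Hz  (b) Q = 26.4  (c) BW = 197 Hz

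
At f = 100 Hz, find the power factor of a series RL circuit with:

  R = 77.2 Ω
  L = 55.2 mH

Step 1 — Angular frequency: ω = 2π·f = 2π·100 = 628.3 rad/s.
Step 2 — Component impedances:
  R: Z = R = 77.2 Ω
  L: Z = jωL = j·628.3·0.0552 = 0 + j34.68 Ω
Step 3 — Series combination: Z_total = R + L = 77.2 + j34.68 Ω = 84.63∠24.2° Ω.
Step 4 — Power factor: PF = cos(φ) = Re(Z)/|Z| = 77.2/84.63 = 0.9122.
Step 5 — Type: Im(Z) = 34.68 ⇒ lagging (phase φ = 24.2°).

PF = 0.9122 (lagging, φ = 24.2°)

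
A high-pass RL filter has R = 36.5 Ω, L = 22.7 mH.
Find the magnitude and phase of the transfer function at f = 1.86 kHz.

Step 1 — Angular frequency: ω = 2π·1860 = 1.169e+04 rad/s.
Step 2 — Transfer function: H(jω) = jωL/(R + jωL).
Step 3 — Numerator jωL = j·265.3; denominator R + jωL = 36.5 + j265.3.
Step 4 — H = 0.9814 + j0.135.
Step 5 — Magnitude: |H| = 0.9907 (-0.1 dB); phase: φ = 7.8°.

|H| = 0.9907 (-0.1 dB), φ = 7.8°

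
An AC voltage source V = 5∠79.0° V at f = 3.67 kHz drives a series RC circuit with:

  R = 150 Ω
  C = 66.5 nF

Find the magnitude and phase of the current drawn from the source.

Step 1 — Angular frequency: ω = 2π·f = 2π·3670 = 2.306e+04 rad/s.
Step 2 — Component impedances:
  R: Z = R = 150 Ω
  C: Z = 1/(jωC) = -j/(ω·C) = 0 - j652.1 Ω
Step 3 — Series combination: Z_total = R + C = 150 - j652.1 Ω = 669.2∠-77.0° Ω.
Step 4 — Source phasor: V = 5∠79.0° V = 0.954 + j4.908 V.
Step 5 — Ohm's law: I = V / Z_total = (0.954 + j4.908) / (150 - j652.1) = -0.006829 + j0.003034 A.
Step 6 — Convert to polar: |I| = 0.007472 A, ∠I = 156.0°.

I = 0.007472∠156.0° A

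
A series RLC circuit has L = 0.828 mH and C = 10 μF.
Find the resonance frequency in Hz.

Step 1 — Resonance condition Im(Z)=0 gives ω₀ = 1/√(LC).
Step 2 — ω₀ = 1/√(0.000828·1e-05) = 1.099e+04 rad/s.
Step 3 — f₀ = ω₀/(2π) = 1749 Hz.

f₀ = 1749 Hz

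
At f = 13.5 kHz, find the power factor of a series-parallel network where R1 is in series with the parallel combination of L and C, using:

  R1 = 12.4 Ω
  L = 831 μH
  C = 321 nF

Step 1 — Angular frequency: ω = 2π·f = 2π·1.35e+04 = 8.482e+04 rad/s.
Step 2 — Component impedances:
  R1: Z = R = 12.4 Ω
  L: Z = jωL = j·8.482e+04·0.000831 = 0 + j70.49 Ω
  C: Z = 1/(jωC) = -j/(ω·C) = 0 - j36.73 Ω
Step 3 — Parallel branch: L || C = 1/(1/L + 1/C) = 0 - j76.68 Ω.
Step 4 — Series with R1: Z_total = R1 + (L || C) = 12.4 - j76.68 Ω = 77.68∠-80.8° Ω.
Step 5 — Power factor: PF = cos(φ) = Re(Z)/|Z| = 12.4/77.68 = 0.1596.
Step 6 — Type: Im(Z) = -76.68 ⇒ leading (phase φ = -80.8°).

PF = 0.1596 (leading, φ = -80.8°)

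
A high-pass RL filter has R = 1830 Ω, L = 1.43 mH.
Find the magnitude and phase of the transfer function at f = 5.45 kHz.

Step 1 — Angular frequency: ω = 2π·5450 = 3.424e+04 rad/s.
Step 2 — Transfer function: H(jω) = jωL/(R + jωL).
Step 3 — Numerator jωL = j·48.97; denominator R + jωL = 1830 + j48.97.
Step 4 — H = 0.0007155 + j0.02674.
Step 5 — Magnitude: |H| = 0.02675 (-31.5 dB); phase: φ = 88.5°.

|H| = 0.02675 (-31.5 dB), φ = 88.5°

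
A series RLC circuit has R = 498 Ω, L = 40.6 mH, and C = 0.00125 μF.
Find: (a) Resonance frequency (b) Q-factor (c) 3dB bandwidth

Step 1 — Resonance: ω₀ = 1/√(LC) = 1/√(0.0406·1.25e-09) = 1.404e+05 rad/s.
Step 2 — f₀ = ω₀/(2π) = 2.234e+04 Hz.
Step 3 — Series Q: Q = ω₀L/R = 1.404e+05·0.0406/498 = 11.44.
Step 4 — Bandwidth: Δω = ω₀/Q = 1.227e+04 rad/s; BW = Δω/(2π) = 1952 Hz.

(a) f₀ = 2.234e+04 Hz  (b) Q = 11.44  (c) BW = 1952 Hz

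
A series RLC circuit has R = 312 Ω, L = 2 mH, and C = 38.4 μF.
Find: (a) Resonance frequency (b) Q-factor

Step 1 — Resonance condition Im(Z)=0 gives ω₀ = 1/√(LC).
Step 2 — ω₀ = 1/√(0.002·3.84e-05) = 3608 rad/s.
Step 3 — f₀ = ω₀/(2π) = 574.3 Hz.
Step 4 — Series Q: Q = ω₀L/R = 3608·0.002/312 = 0.02313.

(a) f₀ = 574.3 Hz  (b) Q = 0.02313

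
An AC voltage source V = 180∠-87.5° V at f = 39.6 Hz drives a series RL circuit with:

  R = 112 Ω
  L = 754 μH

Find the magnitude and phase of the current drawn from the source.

Step 1 — Angular frequency: ω = 2π·f = 2π·39.6 = 248.8 rad/s.
Step 2 — Component impedances:
  R: Z = R = 112 Ω
  L: Z = jωL = j·248.8·0.000754 = 0 + j0.1876 Ω
Step 3 — Series combination: Z_total = R + L = 112 + j0.1876 Ω = 112∠0.1° Ω.
Step 4 — Source phasor: V = 180∠-87.5° V = 7.851 - j179.8 V.
Step 5 — Ohm's law: I = V / Z_total = (7.851 - j179.8) / (112 + j0.1876) = 0.06741 - j1.606 A.
Step 6 — Convert to polar: |I| = 1.607 A, ∠I = -87.6°.

I = 1.607∠-87.6° A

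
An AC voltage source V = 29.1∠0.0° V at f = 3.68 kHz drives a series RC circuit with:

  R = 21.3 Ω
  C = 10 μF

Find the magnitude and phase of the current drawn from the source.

Step 1 — Angular frequency: ω = 2π·f = 2π·3680 = 2.312e+04 rad/s.
Step 2 — Component impedances:
  R: Z = R = 21.3 Ω
  C: Z = 1/(jωC) = -j/(ω·C) = 0 - j4.325 Ω
Step 3 — Series combination: Z_total = R + C = 21.3 - j4.325 Ω = 21.73∠-11.5° Ω.
Step 4 — Source phasor: V = 29.1∠0.0° V = 29.1 V.
Step 5 — Ohm's law: I = V / Z_total = (29.1) / (21.3 - j4.325) = 1.312 + j0.2664 A.
Step 6 — Convert to polar: |I| = 1.339 A, ∠I = 11.5°.

I = 1.339∠11.5° A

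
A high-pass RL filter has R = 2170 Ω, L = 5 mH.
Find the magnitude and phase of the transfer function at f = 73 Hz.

Step 1 — Angular frequency: ω = 2π·73 = 458.7 rad/s.
Step 2 — Transfer function: H(jω) = jωL/(R + jωL).
Step 3 — Numerator jωL = j·2.293; denominator R + jωL = 2170 + j2.293.
Step 4 — H = 1.117e-06 + j0.001057.
Step 5 — Magnitude: |H| = 0.001057 (-59.5 dB); phase: φ = 89.9°.

|H| = 0.001057 (-59.5 dB), φ = 89.9°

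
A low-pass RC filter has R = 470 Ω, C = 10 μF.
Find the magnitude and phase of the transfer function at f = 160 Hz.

Step 1 — Angular frequency: ω = 2π·160 = 1005 rad/s.
Step 2 — Transfer function: H(jω) = 1/(1 + jωRC).
Step 3 — Denominator: 1 + jωRC = 1 + j·1005·470·1e-05 = 1 + j4.725.
Step 4 — H = 0.04287 - j0.2026.
Step 5 — Magnitude: |H| = 0.2071 (-13.7 dB); phase: φ = -78.1°.

|H| = 0.2071 (-13.7 dB), φ = -78.1°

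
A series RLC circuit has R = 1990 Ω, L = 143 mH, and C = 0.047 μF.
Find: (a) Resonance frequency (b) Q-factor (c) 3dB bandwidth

Step 1 — Resonance: ω₀ = 1/√(LC) = 1/√(0.143·4.7e-08) = 1.22e+04 rad/s.
Step 2 — f₀ = ω₀/(2π) = 1941 Hz.
Step 3 — Series Q: Q = ω₀L/R = 1.22e+04·0.143/1990 = 0.8765.
Step 4 — Bandwidth: Δω = ω₀/Q = 1.392e+04 rad/s; BW = Δω/(2π) = 2215 Hz.

(a) f₀ = 1941 Hz  (b) Q = 0.8765  (c) BW = 2215 Hz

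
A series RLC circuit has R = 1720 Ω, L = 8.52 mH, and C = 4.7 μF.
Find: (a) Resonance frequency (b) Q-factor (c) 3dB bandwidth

Step 1 — Resonance: ω₀ = 1/√(LC) = 1/√(0.00852·4.7e-06) = 4997 rad/s.
Step 2 — f₀ = ω₀/(2π) = 795.3 Hz.
Step 3 — Series Q: Q = ω₀L/R = 4997·0.00852/1720 = 0.02475.
Step 4 — Bandwidth: Δω = ω₀/Q = 2.019e+05 rad/s; BW = Δω/(2π) = 3.213e+04 Hz.

(a) f₀ = 795.3 Hz  (b) Q = 0.02475  (c) BW = 3.213e+04 Hz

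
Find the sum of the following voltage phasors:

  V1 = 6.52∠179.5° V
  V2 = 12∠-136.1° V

Step 1 — Convert each phasor to rectangular form:
  V1 = 6.52·(cos(179.5°) + j·sin(179.5°)) = -6.52 + j0.0569 V
  V2 = 12·(cos(-136.1°) + j·sin(-136.1°)) = -8.647 - j8.321 V
Step 2 — Sum components: V_total = -15.17 - j8.264 V.
Step 3 — Convert to polar: |V_total| = 17.27 V, ∠V_total = -151.4°.

V_total = 17.27∠-151.4° V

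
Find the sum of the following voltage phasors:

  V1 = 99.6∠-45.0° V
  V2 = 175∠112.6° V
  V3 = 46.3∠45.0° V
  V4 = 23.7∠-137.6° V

Step 1 — Convert each phasor to rectangular form:
  V1 = 99.6·(cos(-45.0°) + j·sin(-45.0°)) = 70.43 - j70.43 V
  V2 = 175·(cos(112.6°) + j·sin(112.6°)) = -67.25 + j161.6 V
  V3 = 46.3·(cos(45.0°) + j·sin(45.0°)) = 32.74 + j32.74 V
  V4 = 23.7·(cos(-137.6°) + j·sin(-137.6°)) = -17.5 - j15.98 V
Step 2 — Sum components: V_total = 18.41 + j107.9 V.
Step 3 — Convert to polar: |V_total| = 109.5 V, ∠V_total = 80.3°.

V_total = 109.5∠80.3° V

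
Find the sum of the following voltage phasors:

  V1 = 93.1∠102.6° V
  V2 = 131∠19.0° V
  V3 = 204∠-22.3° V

Step 1 — Convert each phasor to rectangular form:
  V1 = 93.1·(cos(102.6°) + j·sin(102.6°)) = -20.31 + j90.86 V
  V2 = 131·(cos(19.0°) + j·sin(19.0°)) = 123.9 + j42.65 V
  V3 = 204·(cos(-22.3°) + j·sin(-22.3°)) = 188.7 - j77.41 V
Step 2 — Sum components: V_total = 292.3 + j56.1 V.
Step 3 — Convert to polar: |V_total| = 297.6 V, ∠V_total = 10.9°.

V_total = 297.6∠10.9° V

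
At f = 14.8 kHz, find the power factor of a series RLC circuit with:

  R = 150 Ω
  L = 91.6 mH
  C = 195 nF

Step 1 — Angular frequency: ω = 2π·f = 2π·1.48e+04 = 9.299e+04 rad/s.
Step 2 — Component impedances:
  R: Z = R = 150 Ω
  L: Z = jωL = j·9.299e+04·0.0916 = 0 + j8518 Ω
  C: Z = 1/(jωC) = -j/(ω·C) = 0 - j55.15 Ω
Step 3 — Series combination: Z_total = R + L + C = 150 + j8463 Ω = 8464∠89.0° Ω.
Step 4 — Power factor: PF = cos(φ) = Re(Z)/|Z| = 150/8464 = 0.01772.
Step 5 — Type: Im(Z) = 8463 ⇒ lagging (phase φ = 89.0°).

PF = 0.01772 (lagging, φ = 89.0°)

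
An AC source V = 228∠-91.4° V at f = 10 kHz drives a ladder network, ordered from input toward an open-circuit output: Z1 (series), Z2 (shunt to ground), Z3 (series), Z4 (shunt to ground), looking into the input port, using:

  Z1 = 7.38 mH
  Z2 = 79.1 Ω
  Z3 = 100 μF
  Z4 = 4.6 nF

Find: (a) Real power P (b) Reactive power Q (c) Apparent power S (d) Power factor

Step 1 — Angular frequency: ω = 2π·f = 2π·1e+04 = 6.283e+04 rad/s.
Step 2 — Component impedances:
  Z1: Z = jωL = j·6.283e+04·0.00738 = 0 + j463.7 Ω
  Z2: Z = R = 79.1 Ω
  Z3: Z = 1/(jωC) = -j/(ω·C) = 0 - j0.1592 Ω
  Z4: Z = 1/(jωC) = -j/(ω·C) = 0 - j3460 Ω
Step 3 — Ladder network (open output): work backward from the far end, alternating series and parallel combinations. Z_in = 79.06 + j461.9 Ω = 468.6∠80.3° Ω.
Step 4 — Source phasor: V = 228∠-91.4° V = -5.571 - j227.9 V.
Step 5 — Current: I = V / Z = -0.4814 - j0.07034 A = 0.4865∠-171.7° A.
Step 6 — Complex power: S = V·I* = 18.72 + j109.3 VA.
Step 7 — Real power: P = Re(S) = 18.72 W.
Step 8 — Reactive power: Q = Im(S) = 109.3 VAR.
Step 9 — Apparent power: |S| = 110.9 VA.
Step 10 — Power factor: PF = P/|S| = 0.1687 (lagging).

(a) P = 18.72 W  (b) Q = 109.3 VAR  (c) S = 110.9 VA  (d) PF = 0.1687 (lagging)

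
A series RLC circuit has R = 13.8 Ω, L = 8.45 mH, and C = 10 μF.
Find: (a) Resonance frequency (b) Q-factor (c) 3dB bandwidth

Step 1 — Resonance condition Im(Z)=0 gives ω₀ = 1/√(LC).
Step 2 — ω₀ = 1/√(0.00845·1e-05) = 3440 rad/s.
Step 3 — f₀ = ω₀/(2π) = 547.5 Hz.
Step 4 — Series Q: Q = ω₀L/R = 3440·0.00845/13.8 = 2.106.
Step 5 — 3dB bandwidth: Δω = ω₀/Q = 1633 rad/s; BW = Δω/(2π) = 259.9 Hz.

(a) f₀ = 547.5 Hz  (b) Q = 2.106  (c) BW = 259.9 Hz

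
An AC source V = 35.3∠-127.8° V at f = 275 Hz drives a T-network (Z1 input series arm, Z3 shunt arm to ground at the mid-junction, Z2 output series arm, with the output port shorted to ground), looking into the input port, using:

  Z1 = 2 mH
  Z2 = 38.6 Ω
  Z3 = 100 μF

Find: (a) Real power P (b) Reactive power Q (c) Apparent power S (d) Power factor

Step 1 — Angular frequency: ω = 2π·f = 2π·275 = 1728 rad/s.
Step 2 — Component impedances:
  Z1: Z = jωL = j·1728·0.002 = 0 + j3.456 Ω
  Z2: Z = R = 38.6 Ω
  Z3: Z = 1/(jωC) = -j/(ω·C) = 0 - j5.787 Ω
Step 3 — With the output port shorted to ground, the output series arm Z2 runs from the junction to ground; the shunt arm Z3 also runs from the junction to ground. They appear in parallel: Z3 || Z2 = 0.8487 - j5.66 Ω.
Step 4 — Series with input arm Z1: Z_in = Z1 + (Z3 || Z2) = 0.8487 - j2.204 Ω = 2.362∠-68.9° Ω.
Step 5 — Source phasor: V = 35.3∠-127.8° V = -21.64 - j27.89 V.
Step 6 — Current: I = V / Z = 7.729 - j12.79 A = 14.94∠-58.9° A.
Step 7 — Complex power: S = V·I* = 189.5 - j492.3 VA.
Step 8 — Real power: P = Re(S) = 189.5 W.
Step 9 — Reactive power: Q = Im(S) = -492.3 VAR.
Step 10 — Apparent power: |S| = 527.5 VA.
Step 11 — Power factor: PF = P/|S| = 0.3593 (leading).

(a) P = 189.5 W  (b) Q = -492.3 VAR  (c) S = 527.5 VA  (d) PF = 0.3593 (leading)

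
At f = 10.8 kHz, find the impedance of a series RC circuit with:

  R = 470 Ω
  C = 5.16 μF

Step 1 — Angular frequency: ω = 2π·f = 2π·1.08e+04 = 6.786e+04 rad/s.
Step 2 — Component impedances:
  R: Z = R = 470 Ω
  C: Z = 1/(jωC) = -j/(ω·C) = 0 - j2.856 Ω
Step 3 — Series combination: Z_total = R + C = 470 - j2.856 Ω = 470∠-0.3° Ω.

Z = 470 - j2.856 Ω = 470∠-0.3° Ω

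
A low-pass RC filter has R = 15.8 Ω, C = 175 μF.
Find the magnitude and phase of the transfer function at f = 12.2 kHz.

Step 1 — Angular frequency: ω = 2π·1.22e+04 = 7.665e+04 rad/s.
Step 2 — Transfer function: H(jω) = 1/(1 + jωRC).
Step 3 — Denominator: 1 + jωRC = 1 + j·7.665e+04·15.8·0.000175 = 1 + j212.
Step 4 — H = 2.226e-05 - j0.004718.
Step 5 — Magnitude: |H| = 0.004718 (-46.5 dB); phase: φ = -89.7°.

|H| = 0.004718 (-46.5 dB), φ = -89.7°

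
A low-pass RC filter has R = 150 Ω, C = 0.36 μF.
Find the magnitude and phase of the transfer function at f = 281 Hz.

Step 1 — Angular frequency: ω = 2π·281 = 1766 rad/s.
Step 2 — Transfer function: H(jω) = 1/(1 + jωRC).
Step 3 — Denominator: 1 + jωRC = 1 + j·1766·150·3.6e-07 = 1 + j0.09534.
Step 4 — H = 0.991 - j0.09448.
Step 5 — Magnitude: |H| = 0.9955 (-0.0 dB); phase: φ = -5.4°.

|H| = 0.9955 (-0.0 dB), φ = -5.4°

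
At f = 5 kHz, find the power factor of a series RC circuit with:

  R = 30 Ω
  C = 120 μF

Step 1 — Angular frequency: ω = 2π·f = 2π·5000 = 3.142e+04 rad/s.
Step 2 — Component impedances:
  R: Z = R = 30 Ω
  C: Z = 1/(jωC) = -j/(ω·C) = 0 - j0.2653 Ω
Step 3 — Series combination: Z_total = R + C = 30 - j0.2653 Ω = 30∠-0.5° Ω.
Step 4 — Power factor: PF = cos(φ) = Re(Z)/|Z| = 30/30 = 1.
Step 5 — Type: Im(Z) = -0.2653 ⇒ leading (phase φ = -0.5°).

PF = 1 (leading, φ = -0.5°)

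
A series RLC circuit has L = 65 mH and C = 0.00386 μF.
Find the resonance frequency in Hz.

Step 1 — Resonance condition Im(Z)=0 gives ω₀ = 1/√(LC).
Step 2 — ω₀ = 1/√(0.065·3.86e-09) = 6.313e+04 rad/s.
Step 3 — f₀ = ω₀/(2π) = 1.005e+04 Hz.

f₀ = 1.005e+04 Hz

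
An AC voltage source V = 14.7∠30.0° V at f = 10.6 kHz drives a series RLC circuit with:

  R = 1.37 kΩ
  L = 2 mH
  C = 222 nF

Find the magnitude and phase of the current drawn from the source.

Step 1 — Angular frequency: ω = 2π·f = 2π·1.06e+04 = 6.66e+04 rad/s.
Step 2 — Component impedances:
  R: Z = R = 1370 Ω
  L: Z = jωL = j·6.66e+04·0.002 = 0 + j133.2 Ω
  C: Z = 1/(jωC) = -j/(ω·C) = 0 - j67.63 Ω
Step 3 — Series combination: Z_total = R + L + C = 1370 + j65.57 Ω = 1372∠2.7° Ω.
Step 4 — Source phasor: V = 14.7∠30.0° V = 12.73 + j7.35 V.
Step 5 — Ohm's law: I = V / Z_total = (12.73 + j7.35) / (1370 + j65.57) = 0.009527 + j0.004909 A.
Step 6 — Convert to polar: |I| = 0.01072 A, ∠I = 27.3°.

I = 0.01072∠27.3° A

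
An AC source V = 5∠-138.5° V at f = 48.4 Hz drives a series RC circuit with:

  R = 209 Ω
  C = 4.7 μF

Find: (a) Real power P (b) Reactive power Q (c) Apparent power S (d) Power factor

Step 1 — Angular frequency: ω = 2π·f = 2π·48.4 = 304.1 rad/s.
Step 2 — Component impedances:
  R: Z = R = 209 Ω
  C: Z = 1/(jωC) = -j/(ω·C) = 0 - j699.6 Ω
Step 3 — Series combination: Z_total = R + C = 209 - j699.6 Ω = 730.2∠-73.4° Ω.
Step 4 — Source phasor: V = 5∠-138.5° V = -3.745 - j3.313 V.
Step 5 — Current: I = V / Z = 0.00288 - j0.006213 A = 0.006848∠-65.1° A.
Step 6 — Complex power: S = V·I* = 0.0098 - j0.03281 VA.
Step 7 — Real power: P = Re(S) = 0.0098 W.
Step 8 — Reactive power: Q = Im(S) = -0.03281 VAR.
Step 9 — Apparent power: |S| = 0.03424 VA.
Step 10 — Power factor: PF = P/|S| = 0.2862 (leading).

(a) P = 0.0098 W  (b) Q = -0.03281 VAR  (c) S = 0.03424 VA  (d) PF = 0.2862 (leading)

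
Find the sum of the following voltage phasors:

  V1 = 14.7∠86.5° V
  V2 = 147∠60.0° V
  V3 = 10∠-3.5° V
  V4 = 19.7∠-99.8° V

Step 1 — Convert each phasor to rectangular form:
  V1 = 14.7·(cos(86.5°) + j·sin(86.5°)) = 0.8974 + j14.67 V
  V2 = 147·(cos(60.0°) + j·sin(60.0°)) = 73.5 + j127.3 V
  V3 = 10·(cos(-3.5°) + j·sin(-3.5°)) = 9.981 - j0.6105 V
  V4 = 19.7·(cos(-99.8°) + j·sin(-99.8°)) = -3.353 - j19.41 V
Step 2 — Sum components: V_total = 81.03 + j122 V.
Step 3 — Convert to polar: |V_total| = 146.4 V, ∠V_total = 56.4°.

V_total = 146.4∠56.4° V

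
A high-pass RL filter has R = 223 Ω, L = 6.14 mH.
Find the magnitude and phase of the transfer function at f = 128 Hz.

Step 1 — Angular frequency: ω = 2π·128 = 804.2 rad/s.
Step 2 — Transfer function: H(jω) = jωL/(R + jωL).
Step 3 — Numerator jωL = j·4.938; denominator R + jωL = 223 + j4.938.
Step 4 — H = 0.0004901 + j0.02213.
Step 5 — Magnitude: |H| = 0.02214 (-33.1 dB); phase: φ = 88.7°.

|H| = 0.02214 (-33.1 dB), φ = 88.7°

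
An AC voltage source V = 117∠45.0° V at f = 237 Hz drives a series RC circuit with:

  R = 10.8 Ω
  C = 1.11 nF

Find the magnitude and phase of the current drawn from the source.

Step 1 — Angular frequency: ω = 2π·f = 2π·237 = 1489 rad/s.
Step 2 — Component impedances:
  R: Z = R = 10.8 Ω
  C: Z = 1/(jωC) = -j/(ω·C) = 0 - j6.05e+05 Ω
Step 3 — Series combination: Z_total = R + C = 10.8 - j6.05e+05 Ω = 6.05e+05∠-90.0° Ω.
Step 4 — Source phasor: V = 117∠45.0° V = 82.73 + j82.73 V.
Step 5 — Ohm's law: I = V / Z_total = (82.73 + j82.73) / (10.8 - j6.05e+05) = -0.0001367 + j0.0001368 A.
Step 6 — Convert to polar: |I| = 0.0001934 A, ∠I = 135.0°.

I = 0.0001934∠135.0° A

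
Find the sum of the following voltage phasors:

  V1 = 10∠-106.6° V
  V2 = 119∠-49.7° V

Step 1 — Convert each phasor to rectangular form:
  V1 = 10·(cos(-106.6°) + j·sin(-106.6°)) = -2.857 - j9.583 V
  V2 = 119·(cos(-49.7°) + j·sin(-49.7°)) = 76.97 - j90.76 V
Step 2 — Sum components: V_total = 74.11 - j100.3 V.
Step 3 — Convert to polar: |V_total| = 124.7 V, ∠V_total = -53.6°.

V_total = 124.7∠-53.6° V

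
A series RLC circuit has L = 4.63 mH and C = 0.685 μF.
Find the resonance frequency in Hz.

Step 1 — Resonance condition Im(Z)=0 gives ω₀ = 1/√(LC).
Step 2 — ω₀ = 1/√(0.00463·6.85e-07) = 1.776e+04 rad/s.
Step 3 — f₀ = ω₀/(2π) = 2826 Hz.

f₀ = 2826 Hz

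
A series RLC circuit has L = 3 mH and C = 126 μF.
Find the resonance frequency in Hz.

Step 1 — Resonance condition Im(Z)=0 gives ω₀ = 1/√(LC).
Step 2 — ω₀ = 1/√(0.003·0.000126) = 1627 rad/s.
Step 3 — f₀ = ω₀/(2π) = 258.9 Hz.

f₀ = 258.9 Hz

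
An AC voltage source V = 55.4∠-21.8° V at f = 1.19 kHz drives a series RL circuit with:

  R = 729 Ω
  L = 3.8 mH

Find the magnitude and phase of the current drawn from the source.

Step 1 — Angular frequency: ω = 2π·f = 2π·1190 = 7477 rad/s.
Step 2 — Component impedances:
  R: Z = R = 729 Ω
  L: Z = jωL = j·7477·0.0038 = 0 + j28.41 Ω
Step 3 — Series combination: Z_total = R + L = 729 + j28.41 Ω = 729.6∠2.2° Ω.
Step 4 — Source phasor: V = 55.4∠-21.8° V = 51.44 - j20.57 V.
Step 5 — Ohm's law: I = V / Z_total = (51.44 - j20.57) / (729 + j28.41) = 0.06935 - j0.03092 A.
Step 6 — Convert to polar: |I| = 0.07594 A, ∠I = -24.0°.

I = 0.07594∠-24.0° A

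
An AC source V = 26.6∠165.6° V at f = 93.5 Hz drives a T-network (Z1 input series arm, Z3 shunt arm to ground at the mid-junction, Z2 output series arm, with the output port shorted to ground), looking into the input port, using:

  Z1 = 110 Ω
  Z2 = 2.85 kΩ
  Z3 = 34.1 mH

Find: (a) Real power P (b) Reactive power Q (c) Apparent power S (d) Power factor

Step 1 — Angular frequency: ω = 2π·f = 2π·93.5 = 587.5 rad/s.
Step 2 — Component impedances:
  Z1: Z = R = 110 Ω
  Z2: Z = R = 2850 Ω
  Z3: Z = jωL = j·587.5·0.0341 = 0 + j20.03 Ω
Step 3 — With the output port shorted to ground, the output series arm Z2 runs from the junction to ground; the shunt arm Z3 also runs from the junction to ground. They appear in parallel: Z3 || Z2 = 0.1408 + j20.03 Ω.
Step 4 — Series with input arm Z1: Z_in = Z1 + (Z3 || Z2) = 110.1 + j20.03 Ω = 111.9∠10.3° Ω.
Step 5 — Source phasor: V = 26.6∠165.6° V = -25.76 + j6.615 V.
Step 6 — Current: I = V / Z = -0.2159 + j0.09932 A = 0.2376∠155.3° A.
Step 7 — Complex power: S = V·I* = 6.218 + j1.131 VA.
Step 8 — Real power: P = Re(S) = 6.218 W.
Step 9 — Reactive power: Q = Im(S) = 1.131 VAR.
Step 10 — Apparent power: |S| = 6.32 VA.
Step 11 — Power factor: PF = P/|S| = 0.9839 (lagging).

(a) P = 6.218 W  (b) Q = 1.131 VAR  (c) S = 6.32 VA  (d) PF = 0.9839 (lagging)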